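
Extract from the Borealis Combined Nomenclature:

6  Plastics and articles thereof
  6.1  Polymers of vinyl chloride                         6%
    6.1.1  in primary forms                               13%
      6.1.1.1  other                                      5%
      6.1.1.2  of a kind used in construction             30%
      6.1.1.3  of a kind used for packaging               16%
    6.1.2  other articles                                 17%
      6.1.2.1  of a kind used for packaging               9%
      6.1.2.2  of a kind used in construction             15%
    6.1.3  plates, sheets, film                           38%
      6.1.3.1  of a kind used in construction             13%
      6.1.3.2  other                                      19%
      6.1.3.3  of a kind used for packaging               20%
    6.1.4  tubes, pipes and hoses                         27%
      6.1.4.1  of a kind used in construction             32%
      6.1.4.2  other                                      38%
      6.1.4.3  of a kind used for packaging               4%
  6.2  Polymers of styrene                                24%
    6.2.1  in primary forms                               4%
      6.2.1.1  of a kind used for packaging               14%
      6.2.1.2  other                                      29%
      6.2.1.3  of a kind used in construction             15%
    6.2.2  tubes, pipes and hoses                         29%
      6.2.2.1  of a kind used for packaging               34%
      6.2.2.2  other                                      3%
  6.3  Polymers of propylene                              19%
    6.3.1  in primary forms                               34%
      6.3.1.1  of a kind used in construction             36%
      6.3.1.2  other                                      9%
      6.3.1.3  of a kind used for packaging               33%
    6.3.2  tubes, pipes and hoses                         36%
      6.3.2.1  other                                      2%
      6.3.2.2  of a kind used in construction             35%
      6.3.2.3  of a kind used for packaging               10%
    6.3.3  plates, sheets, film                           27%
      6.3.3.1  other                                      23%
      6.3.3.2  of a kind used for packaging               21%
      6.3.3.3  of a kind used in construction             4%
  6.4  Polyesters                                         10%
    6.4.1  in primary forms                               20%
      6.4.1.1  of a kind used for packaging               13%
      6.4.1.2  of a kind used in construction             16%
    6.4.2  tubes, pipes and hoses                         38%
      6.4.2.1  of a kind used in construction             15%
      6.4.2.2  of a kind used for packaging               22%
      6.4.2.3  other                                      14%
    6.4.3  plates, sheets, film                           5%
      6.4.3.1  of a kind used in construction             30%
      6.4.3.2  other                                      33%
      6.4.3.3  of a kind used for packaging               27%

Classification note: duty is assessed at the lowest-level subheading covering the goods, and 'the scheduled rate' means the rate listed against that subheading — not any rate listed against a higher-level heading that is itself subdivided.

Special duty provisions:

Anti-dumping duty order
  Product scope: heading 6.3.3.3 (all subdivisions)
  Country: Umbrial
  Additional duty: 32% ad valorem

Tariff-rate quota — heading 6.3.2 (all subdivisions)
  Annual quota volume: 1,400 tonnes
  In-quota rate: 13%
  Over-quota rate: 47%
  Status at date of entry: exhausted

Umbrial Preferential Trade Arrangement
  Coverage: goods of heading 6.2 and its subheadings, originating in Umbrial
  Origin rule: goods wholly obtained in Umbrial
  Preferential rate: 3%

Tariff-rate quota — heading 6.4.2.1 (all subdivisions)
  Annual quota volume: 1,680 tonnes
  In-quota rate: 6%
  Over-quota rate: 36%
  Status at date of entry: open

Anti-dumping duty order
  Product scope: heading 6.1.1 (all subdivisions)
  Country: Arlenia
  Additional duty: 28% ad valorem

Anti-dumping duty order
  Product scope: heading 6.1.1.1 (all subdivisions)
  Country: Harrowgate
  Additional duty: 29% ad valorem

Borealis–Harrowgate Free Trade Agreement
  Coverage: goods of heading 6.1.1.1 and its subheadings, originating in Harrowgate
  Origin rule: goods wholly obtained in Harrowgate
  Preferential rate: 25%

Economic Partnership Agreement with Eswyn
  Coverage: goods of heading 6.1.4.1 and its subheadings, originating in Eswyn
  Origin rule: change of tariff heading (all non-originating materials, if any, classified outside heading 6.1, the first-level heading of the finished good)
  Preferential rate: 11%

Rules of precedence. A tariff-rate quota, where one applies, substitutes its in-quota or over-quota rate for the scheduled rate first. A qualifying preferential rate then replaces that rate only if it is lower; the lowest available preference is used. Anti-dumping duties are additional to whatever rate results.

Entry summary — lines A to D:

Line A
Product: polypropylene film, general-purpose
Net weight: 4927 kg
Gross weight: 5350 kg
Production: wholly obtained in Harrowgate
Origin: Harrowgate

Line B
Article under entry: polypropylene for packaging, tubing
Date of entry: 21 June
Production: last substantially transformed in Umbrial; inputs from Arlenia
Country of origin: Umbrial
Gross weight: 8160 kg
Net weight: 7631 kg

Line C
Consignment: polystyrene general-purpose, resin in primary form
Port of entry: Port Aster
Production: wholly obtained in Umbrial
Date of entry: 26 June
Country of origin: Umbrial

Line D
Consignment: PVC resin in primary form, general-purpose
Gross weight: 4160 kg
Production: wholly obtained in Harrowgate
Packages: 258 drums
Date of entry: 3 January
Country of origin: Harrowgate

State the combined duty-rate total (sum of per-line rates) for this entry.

107%

Line A: polypropylene → 6.3; film → 6.3.3; general-purpose → 6.3.3.1. Scheduled 23%. Harrowgate agreement on 6.1.1.1: 6.3.3.1 not covered. → 23%.
Line B: polypropylene → 6.3; tubing → 6.3.2; for packaging → 6.3.2.3. Scheduled 10%. quota on 6.3.2 exhausted → over-quota 47%; Umbrial agreement on 6.2: 6.3.2.3 not covered. → 47%.
Line C: polystyrene → 6.2; resin in primary form → 6.2.1; general-purpose → 6.2.1.2. Scheduled 29%. Umbrial agreement on 6.2: wholly obtained → 3% available; preferential 3%. → 3%.
Line D: PVC → 6.1; resin in primary form → 6.1.1; general-purpose → 6.1.1.1. Scheduled 5%. Harrowgate agreement on 6.1.1.1: wholly obtained → 25% available; preference 25% not lower than 5% → no reduction; anti-dumping (Harrowgate, 6.1.1.1): +29%; total 5% + 29% = 34%. → 34%.
Sum: 23% + 47% + 3% + 34% = 107%.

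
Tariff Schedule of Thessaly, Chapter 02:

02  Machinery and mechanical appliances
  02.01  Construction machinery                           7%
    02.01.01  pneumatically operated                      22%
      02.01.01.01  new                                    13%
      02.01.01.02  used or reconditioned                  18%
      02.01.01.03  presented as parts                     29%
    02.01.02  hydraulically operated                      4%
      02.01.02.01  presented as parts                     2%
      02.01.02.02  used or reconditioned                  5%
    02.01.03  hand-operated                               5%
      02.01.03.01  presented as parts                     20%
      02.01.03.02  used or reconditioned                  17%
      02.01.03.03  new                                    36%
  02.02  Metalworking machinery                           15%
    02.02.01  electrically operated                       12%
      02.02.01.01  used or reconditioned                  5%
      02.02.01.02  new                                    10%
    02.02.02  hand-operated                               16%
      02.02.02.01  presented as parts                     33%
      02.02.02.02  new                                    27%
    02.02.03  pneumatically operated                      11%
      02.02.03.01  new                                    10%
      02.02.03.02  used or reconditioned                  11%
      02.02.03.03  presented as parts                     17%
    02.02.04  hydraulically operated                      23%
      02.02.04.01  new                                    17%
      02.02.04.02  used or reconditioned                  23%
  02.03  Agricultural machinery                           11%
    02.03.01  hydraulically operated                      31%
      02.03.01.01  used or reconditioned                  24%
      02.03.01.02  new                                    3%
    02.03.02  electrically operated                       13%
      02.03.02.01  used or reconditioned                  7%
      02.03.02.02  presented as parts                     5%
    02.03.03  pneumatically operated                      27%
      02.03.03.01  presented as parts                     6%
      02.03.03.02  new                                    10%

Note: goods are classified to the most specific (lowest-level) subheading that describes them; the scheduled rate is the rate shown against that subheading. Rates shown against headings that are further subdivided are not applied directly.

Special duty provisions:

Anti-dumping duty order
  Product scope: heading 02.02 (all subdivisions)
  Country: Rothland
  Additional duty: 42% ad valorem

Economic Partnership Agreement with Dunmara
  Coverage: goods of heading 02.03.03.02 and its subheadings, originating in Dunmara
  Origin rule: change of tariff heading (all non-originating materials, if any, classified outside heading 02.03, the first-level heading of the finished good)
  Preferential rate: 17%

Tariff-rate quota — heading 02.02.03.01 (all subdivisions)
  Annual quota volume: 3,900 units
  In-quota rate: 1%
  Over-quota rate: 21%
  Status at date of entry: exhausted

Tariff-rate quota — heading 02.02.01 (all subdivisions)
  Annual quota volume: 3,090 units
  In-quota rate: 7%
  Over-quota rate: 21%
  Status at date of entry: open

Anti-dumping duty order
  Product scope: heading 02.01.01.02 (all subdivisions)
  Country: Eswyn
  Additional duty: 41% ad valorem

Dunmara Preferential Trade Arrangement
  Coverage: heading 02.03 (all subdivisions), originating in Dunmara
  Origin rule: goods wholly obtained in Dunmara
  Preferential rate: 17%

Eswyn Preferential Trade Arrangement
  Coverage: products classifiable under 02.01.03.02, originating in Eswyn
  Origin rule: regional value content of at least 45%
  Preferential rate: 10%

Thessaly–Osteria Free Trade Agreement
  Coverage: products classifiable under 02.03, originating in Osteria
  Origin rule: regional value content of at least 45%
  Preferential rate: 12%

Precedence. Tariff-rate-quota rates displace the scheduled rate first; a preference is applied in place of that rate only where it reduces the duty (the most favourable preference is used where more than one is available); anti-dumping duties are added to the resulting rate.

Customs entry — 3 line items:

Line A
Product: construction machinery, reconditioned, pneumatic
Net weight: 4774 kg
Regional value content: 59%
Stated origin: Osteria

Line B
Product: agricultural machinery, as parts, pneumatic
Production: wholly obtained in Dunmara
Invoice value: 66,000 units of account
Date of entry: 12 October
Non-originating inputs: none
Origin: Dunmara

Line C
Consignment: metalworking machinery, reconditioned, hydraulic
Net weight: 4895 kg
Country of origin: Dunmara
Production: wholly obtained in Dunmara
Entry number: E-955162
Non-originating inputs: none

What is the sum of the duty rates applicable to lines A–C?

47%

Line A: construction → 02.01; pneumatic → 02.01.01; reconditioned → 02.01.01.02. Scheduled 18%. Osteria agreement on 02.03: 02.01.01.02 not covered. → 18%.
Line B: agricultural → 02.03; pneumatic → 02.03.03; as parts → 02.03.03.01. Scheduled 6%. Dunmara agreement on 02.03.03.02: 02.03.03.01 not covered; Dunmara agreement on 02.03: wholly obtained → 17% available; preference 17% not lower than 6% → no reduction. → 6%.
Line C: metalworking → 02.02; hydraulic → 02.02.04; reconditioned → 02.02.04.02. Scheduled 23%. Dunmara agreement on 02.03.03.02: 02.02.04.02 not covered; Dunmara agreement on 02.03: 02.02.04.02 not covered. → 23%.
Sum: 18% + 6% + 23% = 47%.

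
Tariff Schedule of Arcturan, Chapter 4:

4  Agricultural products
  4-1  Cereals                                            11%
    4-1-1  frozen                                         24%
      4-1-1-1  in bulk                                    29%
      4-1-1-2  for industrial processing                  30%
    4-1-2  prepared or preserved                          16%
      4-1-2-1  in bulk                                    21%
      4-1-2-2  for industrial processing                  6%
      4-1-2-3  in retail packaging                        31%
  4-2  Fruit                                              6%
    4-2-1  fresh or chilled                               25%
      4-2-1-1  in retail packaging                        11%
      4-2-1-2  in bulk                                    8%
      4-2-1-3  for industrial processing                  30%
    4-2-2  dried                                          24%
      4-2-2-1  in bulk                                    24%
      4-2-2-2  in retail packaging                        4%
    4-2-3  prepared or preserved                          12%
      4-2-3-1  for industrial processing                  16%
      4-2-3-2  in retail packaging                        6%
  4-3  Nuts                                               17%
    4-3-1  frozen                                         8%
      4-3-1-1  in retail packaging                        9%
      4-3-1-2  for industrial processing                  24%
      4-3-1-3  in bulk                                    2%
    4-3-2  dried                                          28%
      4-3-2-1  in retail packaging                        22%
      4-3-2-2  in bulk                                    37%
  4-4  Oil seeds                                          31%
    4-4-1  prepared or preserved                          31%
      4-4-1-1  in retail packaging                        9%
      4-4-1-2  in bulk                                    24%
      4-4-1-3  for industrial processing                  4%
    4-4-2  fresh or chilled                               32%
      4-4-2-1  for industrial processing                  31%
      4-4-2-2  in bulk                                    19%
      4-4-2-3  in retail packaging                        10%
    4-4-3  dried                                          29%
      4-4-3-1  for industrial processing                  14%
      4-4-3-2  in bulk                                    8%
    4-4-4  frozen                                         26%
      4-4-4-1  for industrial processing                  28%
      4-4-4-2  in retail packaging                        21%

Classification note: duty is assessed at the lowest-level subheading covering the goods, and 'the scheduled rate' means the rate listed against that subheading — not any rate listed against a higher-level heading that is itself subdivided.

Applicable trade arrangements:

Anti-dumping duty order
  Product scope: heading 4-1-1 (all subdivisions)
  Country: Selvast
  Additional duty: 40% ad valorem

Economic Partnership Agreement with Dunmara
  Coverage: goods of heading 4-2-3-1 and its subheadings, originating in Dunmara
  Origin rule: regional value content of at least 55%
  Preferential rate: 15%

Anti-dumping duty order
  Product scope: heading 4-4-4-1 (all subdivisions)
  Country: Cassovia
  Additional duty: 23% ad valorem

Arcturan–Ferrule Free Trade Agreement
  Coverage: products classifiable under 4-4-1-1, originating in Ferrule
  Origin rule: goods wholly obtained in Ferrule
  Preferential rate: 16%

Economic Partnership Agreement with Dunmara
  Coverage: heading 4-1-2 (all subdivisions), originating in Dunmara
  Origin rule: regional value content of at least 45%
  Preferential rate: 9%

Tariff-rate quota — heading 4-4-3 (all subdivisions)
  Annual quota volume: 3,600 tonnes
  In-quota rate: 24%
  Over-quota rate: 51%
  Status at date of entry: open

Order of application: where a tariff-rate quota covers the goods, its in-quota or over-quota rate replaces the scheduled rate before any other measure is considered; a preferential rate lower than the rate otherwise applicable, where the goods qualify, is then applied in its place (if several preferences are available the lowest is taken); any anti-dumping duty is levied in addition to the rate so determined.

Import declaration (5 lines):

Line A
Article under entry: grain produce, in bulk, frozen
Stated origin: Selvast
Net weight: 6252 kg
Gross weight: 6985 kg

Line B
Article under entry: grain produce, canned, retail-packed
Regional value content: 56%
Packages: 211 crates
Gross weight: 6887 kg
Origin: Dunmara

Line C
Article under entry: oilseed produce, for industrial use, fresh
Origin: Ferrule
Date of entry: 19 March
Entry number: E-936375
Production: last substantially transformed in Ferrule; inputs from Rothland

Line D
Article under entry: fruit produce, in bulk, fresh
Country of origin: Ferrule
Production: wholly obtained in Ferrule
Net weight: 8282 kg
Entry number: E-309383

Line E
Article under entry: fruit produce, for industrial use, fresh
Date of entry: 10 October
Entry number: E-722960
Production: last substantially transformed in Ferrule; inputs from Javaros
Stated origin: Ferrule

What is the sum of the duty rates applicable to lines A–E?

Line A: grain → 4-1; frozen → 4-1-1; in bulk → 4-1-1-1. Scheduled 29%. anti-dumping (Selvast, 4-1-1): +40%; total 29% + 40% = 69%. → 69%.
Line B: grain → 4-1; canned → 4-1-2; retail-packed → 4-1-2-3. Scheduled 31%. Dunmara agreement on 4-2-3-1: 4-1-2-3 not covered; Dunmara agreement on 4-1-2: RVC ≥ 45% → 9% available; preferential 9%. → 9%.
Line C: oilseed → 4-4; fresh → 4-4-2; for industrial use → 4-4-2-1. Scheduled 31%. Ferrule agreement on 4-4-1-1: 4-4-2-1 not covered. → 31%.
Line D: fruit → 4-2; fresh → 4-2-1; in bulk → 4-2-1-2. Scheduled 8%. Ferrule agreement on 4-4-1-1: 4-2-1-2 not covered. → 8%.
Line E: fruit → 4-2; fresh → 4-2-1; for industrial use → 4-2-1-3. Scheduled 30%. Ferrule agreement on 4-4-1-1: 4-2-1-3 not covered. → 30%.
Sum: 69% + 9% + 31% + 8% + 30% = 147%.

147%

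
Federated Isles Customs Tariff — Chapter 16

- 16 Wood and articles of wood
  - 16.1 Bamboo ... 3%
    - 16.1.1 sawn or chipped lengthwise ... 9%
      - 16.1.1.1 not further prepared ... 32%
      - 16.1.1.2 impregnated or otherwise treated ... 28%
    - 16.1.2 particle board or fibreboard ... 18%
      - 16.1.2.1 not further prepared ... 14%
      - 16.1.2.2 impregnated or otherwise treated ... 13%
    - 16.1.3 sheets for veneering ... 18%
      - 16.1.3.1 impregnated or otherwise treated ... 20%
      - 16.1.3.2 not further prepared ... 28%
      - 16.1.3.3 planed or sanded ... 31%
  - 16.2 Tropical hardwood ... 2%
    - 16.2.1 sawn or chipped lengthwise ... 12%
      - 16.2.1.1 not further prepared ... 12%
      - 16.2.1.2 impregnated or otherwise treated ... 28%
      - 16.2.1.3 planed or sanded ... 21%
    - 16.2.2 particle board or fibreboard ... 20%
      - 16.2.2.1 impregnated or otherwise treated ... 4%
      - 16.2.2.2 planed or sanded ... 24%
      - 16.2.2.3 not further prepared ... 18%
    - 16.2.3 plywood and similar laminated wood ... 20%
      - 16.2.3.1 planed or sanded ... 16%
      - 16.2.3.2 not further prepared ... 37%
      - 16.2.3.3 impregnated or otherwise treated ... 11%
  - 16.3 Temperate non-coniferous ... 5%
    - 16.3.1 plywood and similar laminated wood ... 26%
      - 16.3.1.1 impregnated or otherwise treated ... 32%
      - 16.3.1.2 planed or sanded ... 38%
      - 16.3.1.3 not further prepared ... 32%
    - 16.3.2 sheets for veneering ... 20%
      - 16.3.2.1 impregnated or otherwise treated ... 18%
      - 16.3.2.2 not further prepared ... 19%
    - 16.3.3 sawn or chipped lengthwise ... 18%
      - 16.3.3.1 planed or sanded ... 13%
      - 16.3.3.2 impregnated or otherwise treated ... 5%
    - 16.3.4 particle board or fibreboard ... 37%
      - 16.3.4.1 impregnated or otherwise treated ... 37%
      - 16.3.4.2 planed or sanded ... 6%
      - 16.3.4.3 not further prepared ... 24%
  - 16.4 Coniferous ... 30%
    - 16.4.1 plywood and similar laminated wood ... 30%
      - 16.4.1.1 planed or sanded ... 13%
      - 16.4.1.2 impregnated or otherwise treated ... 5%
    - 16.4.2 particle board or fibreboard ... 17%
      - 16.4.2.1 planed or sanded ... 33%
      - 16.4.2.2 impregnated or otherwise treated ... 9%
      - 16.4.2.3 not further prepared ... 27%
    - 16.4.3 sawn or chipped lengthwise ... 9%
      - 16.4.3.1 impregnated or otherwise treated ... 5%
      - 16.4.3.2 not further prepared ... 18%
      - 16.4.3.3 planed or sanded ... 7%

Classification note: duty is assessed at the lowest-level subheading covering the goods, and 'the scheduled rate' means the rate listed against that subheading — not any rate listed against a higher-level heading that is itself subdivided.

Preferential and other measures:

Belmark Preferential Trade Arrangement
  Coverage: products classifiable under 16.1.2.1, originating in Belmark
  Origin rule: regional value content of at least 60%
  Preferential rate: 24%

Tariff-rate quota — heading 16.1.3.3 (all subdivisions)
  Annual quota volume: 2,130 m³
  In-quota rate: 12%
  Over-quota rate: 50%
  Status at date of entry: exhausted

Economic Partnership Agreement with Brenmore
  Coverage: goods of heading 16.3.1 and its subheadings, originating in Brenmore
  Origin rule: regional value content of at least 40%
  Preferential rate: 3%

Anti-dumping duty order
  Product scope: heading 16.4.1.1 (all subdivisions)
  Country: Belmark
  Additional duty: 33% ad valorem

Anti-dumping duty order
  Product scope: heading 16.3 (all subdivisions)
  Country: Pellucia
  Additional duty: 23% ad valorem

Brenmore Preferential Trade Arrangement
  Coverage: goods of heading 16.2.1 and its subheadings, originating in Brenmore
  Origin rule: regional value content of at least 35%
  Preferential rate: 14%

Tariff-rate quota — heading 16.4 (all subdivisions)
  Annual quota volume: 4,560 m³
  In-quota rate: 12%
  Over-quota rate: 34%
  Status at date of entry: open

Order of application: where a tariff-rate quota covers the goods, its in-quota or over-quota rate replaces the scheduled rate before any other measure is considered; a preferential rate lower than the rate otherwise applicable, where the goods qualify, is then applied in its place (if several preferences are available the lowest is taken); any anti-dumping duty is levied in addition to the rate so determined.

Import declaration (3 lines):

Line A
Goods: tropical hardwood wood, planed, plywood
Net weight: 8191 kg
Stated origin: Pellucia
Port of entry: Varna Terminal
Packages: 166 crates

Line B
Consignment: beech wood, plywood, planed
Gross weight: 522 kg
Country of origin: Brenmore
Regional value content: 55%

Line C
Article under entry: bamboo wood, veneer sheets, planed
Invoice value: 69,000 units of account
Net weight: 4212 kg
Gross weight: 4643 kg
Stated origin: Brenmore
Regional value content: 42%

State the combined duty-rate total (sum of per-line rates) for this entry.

69%

Line A: tropical hardwood → 16.2; plywood → 16.2.3; planed → 16.2.3.1. Scheduled 16%. No special measure applies. → 16%.
Line B: beech → 16.3; plywood → 16.3.1; planed → 16.3.1.2. Scheduled 38%. Brenmore agreement on 16.3.1: RVC ≥ 40% → 3% available; Brenmore agreement on 16.2.1: 16.3.1.2 not covered; preferential 3%. → 3%.
Line C: bamboo → 16.1; veneer sheets → 16.1.3; planed → 16.1.3.3. Scheduled 31%. quota on 16.1.3.3 exhausted → over-quota 50%; Brenmore agreement on 16.3.1: 16.1.3.3 not covered; Brenmore agreement on 16.2.1: 16.1.3.3 not covered. → 50%.
Sum: 16% + 3% + 50% = 69%.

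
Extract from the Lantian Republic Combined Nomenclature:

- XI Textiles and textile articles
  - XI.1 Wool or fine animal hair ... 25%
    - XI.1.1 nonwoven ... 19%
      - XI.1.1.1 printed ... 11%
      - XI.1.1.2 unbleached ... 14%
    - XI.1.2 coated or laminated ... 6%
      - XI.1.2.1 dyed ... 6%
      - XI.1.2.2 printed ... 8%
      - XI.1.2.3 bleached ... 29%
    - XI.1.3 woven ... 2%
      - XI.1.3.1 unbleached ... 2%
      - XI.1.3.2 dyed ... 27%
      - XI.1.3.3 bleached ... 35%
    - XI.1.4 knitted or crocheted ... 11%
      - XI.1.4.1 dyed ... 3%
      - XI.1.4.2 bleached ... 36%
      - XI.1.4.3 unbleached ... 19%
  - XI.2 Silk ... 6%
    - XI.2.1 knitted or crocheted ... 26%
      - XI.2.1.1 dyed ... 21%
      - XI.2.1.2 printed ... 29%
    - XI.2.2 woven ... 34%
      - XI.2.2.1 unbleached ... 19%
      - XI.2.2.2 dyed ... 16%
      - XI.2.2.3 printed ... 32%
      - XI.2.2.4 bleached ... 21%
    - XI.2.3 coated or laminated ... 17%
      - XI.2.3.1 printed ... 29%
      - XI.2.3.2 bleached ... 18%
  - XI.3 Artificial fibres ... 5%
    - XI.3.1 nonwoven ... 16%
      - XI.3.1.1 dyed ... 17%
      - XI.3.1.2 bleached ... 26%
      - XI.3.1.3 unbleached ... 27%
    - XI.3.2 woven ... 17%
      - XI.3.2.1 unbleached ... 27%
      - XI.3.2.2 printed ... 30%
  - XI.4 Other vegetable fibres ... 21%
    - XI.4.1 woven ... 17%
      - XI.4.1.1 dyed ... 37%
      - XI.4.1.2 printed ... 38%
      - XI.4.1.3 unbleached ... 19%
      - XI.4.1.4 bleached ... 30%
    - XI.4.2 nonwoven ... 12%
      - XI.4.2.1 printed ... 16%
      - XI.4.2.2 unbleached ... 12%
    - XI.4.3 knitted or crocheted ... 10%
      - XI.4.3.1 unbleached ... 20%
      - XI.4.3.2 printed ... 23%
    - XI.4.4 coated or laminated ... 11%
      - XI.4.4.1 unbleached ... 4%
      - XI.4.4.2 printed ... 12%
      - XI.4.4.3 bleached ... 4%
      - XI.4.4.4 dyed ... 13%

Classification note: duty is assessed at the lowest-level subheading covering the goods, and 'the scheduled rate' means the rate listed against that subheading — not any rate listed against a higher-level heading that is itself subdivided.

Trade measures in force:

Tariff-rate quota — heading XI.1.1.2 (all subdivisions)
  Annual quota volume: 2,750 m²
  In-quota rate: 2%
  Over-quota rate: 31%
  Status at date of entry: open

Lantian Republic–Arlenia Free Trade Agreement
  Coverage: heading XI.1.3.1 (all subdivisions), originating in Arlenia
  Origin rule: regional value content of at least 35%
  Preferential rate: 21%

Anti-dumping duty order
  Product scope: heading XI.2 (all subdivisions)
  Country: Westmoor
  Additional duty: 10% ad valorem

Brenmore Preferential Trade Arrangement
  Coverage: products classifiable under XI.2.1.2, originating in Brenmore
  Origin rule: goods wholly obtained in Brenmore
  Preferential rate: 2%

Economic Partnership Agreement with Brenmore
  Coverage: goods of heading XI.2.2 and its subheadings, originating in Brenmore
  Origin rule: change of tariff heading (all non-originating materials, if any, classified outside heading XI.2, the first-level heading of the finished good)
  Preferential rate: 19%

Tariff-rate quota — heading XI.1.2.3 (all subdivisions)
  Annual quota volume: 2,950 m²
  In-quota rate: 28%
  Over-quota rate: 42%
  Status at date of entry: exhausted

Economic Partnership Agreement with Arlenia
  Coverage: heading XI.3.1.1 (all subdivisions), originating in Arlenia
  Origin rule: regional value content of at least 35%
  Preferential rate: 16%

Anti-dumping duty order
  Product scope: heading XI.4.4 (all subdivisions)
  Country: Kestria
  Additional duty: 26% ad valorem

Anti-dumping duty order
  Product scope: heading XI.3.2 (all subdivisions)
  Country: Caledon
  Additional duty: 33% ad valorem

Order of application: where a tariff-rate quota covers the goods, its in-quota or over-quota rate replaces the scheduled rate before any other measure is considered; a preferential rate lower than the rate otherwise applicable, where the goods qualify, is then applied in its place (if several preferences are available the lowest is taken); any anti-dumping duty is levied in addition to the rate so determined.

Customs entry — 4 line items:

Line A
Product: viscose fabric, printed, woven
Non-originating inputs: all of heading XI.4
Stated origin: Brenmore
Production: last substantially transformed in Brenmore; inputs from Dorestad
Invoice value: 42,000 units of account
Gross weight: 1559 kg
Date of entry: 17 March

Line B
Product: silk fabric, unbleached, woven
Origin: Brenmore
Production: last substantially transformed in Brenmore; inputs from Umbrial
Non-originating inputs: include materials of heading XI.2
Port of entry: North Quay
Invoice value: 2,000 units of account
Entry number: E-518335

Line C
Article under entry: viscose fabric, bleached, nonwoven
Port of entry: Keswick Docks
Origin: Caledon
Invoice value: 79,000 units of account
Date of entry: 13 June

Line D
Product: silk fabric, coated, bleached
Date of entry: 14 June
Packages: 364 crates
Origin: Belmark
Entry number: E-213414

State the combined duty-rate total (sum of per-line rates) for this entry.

93%

Line A: viscose → XI.3; woven → XI.3.2; printed → XI.3.2.2. Scheduled 30%. Brenmore agreement on XI.2.1.2: XI.3.2.2 not covered; Brenmore agreement on XI.2.2: XI.3.2.2 not covered. → 30%.
Line B: silk → XI.2; woven → XI.2.2; unbleached → XI.2.2.1. Scheduled 19%. Brenmore agreement on XI.2.1.2: XI.2.2.1 not covered; Brenmore agreement on XI.2.2: CTH not met. → 19%.
Line C: viscose → XI.3; nonwoven → XI.3.1; bleached → XI.3.1.2. Scheduled 26%. No special measure applies. → 26%.
Line D: silk → XI.2; coated → XI.2.3; bleached → XI.2.3.2. Scheduled 18%. No special measure applies. → 18%.
Sum: 30% + 19% + 26% + 18% = 93%.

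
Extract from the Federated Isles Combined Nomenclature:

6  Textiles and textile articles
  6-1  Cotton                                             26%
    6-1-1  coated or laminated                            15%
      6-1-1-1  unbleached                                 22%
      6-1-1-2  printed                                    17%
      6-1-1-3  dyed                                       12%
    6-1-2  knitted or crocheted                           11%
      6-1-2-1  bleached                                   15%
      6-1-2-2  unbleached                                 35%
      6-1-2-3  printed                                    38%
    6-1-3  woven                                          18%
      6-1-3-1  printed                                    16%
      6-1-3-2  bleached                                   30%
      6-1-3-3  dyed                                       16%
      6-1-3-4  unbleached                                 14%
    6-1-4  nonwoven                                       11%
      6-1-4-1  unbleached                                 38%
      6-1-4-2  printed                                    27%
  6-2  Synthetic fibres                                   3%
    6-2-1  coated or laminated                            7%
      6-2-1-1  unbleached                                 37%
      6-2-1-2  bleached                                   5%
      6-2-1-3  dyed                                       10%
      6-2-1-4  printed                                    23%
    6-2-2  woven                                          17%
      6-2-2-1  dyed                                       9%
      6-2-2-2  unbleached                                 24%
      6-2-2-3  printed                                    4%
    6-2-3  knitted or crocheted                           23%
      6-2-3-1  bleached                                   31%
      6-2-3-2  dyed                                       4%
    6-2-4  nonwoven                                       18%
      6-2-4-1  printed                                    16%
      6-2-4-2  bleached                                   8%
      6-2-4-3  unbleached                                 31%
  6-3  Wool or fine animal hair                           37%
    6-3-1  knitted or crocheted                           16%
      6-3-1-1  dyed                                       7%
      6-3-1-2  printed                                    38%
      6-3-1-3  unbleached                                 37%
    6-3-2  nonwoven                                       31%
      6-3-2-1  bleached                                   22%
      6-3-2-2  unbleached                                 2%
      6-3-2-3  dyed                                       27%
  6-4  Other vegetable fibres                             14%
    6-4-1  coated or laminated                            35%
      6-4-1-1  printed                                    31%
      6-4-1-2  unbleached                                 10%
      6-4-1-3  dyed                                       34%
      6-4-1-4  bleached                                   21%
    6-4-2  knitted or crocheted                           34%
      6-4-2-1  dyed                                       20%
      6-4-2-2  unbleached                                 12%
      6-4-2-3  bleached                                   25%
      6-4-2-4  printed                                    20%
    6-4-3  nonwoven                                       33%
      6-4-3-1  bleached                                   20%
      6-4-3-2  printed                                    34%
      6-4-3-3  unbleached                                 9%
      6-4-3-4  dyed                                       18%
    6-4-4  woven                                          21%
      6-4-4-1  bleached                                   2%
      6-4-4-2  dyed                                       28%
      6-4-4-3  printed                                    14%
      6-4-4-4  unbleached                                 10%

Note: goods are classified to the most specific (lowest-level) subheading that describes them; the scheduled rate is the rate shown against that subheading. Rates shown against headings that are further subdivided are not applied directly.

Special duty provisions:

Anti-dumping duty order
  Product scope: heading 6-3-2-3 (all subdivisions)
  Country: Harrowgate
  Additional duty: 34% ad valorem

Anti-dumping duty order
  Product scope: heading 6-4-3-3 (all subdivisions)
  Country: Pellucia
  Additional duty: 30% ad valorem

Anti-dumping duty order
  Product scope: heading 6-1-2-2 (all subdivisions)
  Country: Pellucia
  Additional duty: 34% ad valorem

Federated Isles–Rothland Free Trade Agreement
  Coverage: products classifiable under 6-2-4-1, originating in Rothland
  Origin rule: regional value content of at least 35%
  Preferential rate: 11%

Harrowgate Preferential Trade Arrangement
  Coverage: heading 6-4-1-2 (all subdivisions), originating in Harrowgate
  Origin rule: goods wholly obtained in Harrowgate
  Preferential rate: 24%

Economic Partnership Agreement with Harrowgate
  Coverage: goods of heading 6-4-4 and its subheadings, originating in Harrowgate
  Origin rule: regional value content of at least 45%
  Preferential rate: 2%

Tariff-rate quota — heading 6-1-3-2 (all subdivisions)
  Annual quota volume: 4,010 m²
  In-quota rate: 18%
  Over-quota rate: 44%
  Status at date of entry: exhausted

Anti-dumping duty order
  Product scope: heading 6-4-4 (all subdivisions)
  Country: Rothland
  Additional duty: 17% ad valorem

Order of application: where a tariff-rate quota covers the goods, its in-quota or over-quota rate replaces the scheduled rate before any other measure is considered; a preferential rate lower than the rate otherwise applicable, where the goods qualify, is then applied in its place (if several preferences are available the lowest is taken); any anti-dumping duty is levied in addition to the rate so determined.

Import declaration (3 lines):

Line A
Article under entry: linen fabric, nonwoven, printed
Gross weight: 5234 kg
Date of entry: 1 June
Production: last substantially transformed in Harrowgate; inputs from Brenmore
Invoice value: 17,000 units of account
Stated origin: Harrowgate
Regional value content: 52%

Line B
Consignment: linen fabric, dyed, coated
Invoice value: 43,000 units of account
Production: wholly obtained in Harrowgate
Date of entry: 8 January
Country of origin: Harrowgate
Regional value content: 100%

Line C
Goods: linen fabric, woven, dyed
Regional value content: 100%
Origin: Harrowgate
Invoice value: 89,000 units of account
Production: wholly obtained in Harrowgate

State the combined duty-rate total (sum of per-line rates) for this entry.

70%

Line A: linen → 6-4; nonwoven → 6-4-3; printed → 6-4-3-2. Scheduled 34%. Harrowgate agreement on 6-4-1-2: 6-4-3-2 not covered; Harrowgate agreement on 6-4-4: 6-4-3-2 not covered. → 34%.
Line B: linen → 6-4; coated → 6-4-1; dyed → 6-4-1-3. Scheduled 34%. Harrowgate agreement on 6-4-1-2: 6-4-1-3 not covered; Harrowgate agreement on 6-4-4: 6-4-1-3 not covered. → 34%.
Line C: linen → 6-4; woven → 6-4-4; dyed → 6-4-4-2. Scheduled 28%. Harrowgate agreement on 6-4-1-2: 6-4-4-2 not covered; Harrowgate agreement on 6-4-4: RVC ≥ 45% → 2% available; preferential 2%. → 2%.
Sum: 34% + 34% + 2% = 70%.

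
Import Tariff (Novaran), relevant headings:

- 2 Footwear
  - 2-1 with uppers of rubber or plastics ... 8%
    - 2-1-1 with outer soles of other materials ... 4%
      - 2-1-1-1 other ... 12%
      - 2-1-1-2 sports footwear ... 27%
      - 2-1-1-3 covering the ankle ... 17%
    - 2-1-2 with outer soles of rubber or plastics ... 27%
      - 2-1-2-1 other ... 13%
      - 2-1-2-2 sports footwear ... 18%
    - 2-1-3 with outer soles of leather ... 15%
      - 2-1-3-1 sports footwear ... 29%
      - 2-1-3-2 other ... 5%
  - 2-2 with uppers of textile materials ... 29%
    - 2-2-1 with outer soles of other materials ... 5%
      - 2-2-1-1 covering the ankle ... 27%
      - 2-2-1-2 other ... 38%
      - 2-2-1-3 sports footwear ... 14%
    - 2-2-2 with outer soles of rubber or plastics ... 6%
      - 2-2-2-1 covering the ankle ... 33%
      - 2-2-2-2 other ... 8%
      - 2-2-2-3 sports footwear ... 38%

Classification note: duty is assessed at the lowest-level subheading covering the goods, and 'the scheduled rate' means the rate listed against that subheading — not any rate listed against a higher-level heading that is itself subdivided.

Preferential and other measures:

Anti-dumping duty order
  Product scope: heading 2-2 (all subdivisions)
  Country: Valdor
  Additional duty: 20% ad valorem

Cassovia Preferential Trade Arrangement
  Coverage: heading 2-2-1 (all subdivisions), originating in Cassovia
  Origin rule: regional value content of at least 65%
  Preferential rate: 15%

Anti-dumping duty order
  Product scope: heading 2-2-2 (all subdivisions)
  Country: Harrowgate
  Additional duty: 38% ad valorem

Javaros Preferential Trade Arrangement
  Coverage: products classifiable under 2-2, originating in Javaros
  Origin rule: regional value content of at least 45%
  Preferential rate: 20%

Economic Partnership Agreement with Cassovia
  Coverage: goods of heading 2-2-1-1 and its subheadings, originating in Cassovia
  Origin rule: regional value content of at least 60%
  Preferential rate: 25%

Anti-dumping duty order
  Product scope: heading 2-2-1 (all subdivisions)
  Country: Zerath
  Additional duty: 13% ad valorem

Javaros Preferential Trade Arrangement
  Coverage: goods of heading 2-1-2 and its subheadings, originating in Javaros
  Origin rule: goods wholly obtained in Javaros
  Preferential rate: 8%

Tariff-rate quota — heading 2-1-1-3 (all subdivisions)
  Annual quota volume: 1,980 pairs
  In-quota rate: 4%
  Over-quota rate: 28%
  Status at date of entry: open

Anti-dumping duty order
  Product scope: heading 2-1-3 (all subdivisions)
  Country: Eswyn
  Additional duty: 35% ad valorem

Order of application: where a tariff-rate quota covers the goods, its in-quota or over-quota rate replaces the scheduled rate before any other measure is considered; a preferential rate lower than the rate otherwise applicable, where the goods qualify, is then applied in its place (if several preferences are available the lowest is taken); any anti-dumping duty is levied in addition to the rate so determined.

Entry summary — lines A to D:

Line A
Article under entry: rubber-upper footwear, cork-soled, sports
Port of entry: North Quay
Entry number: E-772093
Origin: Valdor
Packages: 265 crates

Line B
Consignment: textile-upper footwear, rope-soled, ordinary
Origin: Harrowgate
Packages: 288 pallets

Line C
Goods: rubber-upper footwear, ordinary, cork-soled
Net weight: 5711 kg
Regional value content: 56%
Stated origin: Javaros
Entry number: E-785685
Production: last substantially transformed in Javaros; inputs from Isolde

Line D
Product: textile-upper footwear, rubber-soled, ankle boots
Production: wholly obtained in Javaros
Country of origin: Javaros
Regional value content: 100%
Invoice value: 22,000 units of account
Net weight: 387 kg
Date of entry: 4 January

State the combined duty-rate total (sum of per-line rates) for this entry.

97%

Line A: rubber-upper → 2-1; cork-soled → 2-1-1; sports → 2-1-1-2. Scheduled 27%. No special measure applies. → 27%.
Line B: textile-upper → 2-2; rope-soled → 2-2-1; ordinary → 2-2-1-2. Scheduled 38%. No special measure applies. → 38%.
Line C: rubber-upper → 2-1; cork-soled → 2-1-1; ordinary → 2-1-1-1. Scheduled 12%. Javaros agreement on 2-2: 2-1-1-1 not covered; Javaros agreement on 2-1-2: 2-1-1-1 not covered. → 12%.
Line D: textile-upper → 2-2; rubber-soled → 2-2-2; ankle boots → 2-2-2-1. Scheduled 33%. Javaros agreement on 2-2: RVC ≥ 45% → 20% available; Javaros agreement on 2-1-2: 2-2-2-1 not covered; preferential 20%. → 20%.
Sum: 27% + 38% + 12% + 20% = 97%.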